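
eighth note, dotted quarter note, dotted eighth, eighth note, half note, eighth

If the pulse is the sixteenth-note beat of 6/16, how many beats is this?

One sixteenth-note beat = 2 thirty-second notes.
Each duration in thirty-second notes: eighth note = 4; dotted quarter note = 12; dotted eighth = 6; eighth note = 4; half note = 16; eighth = 4.
Total: 4 + 12 + 6 + 4 + 16 + 4 = 46.
46 ÷ 2 = 23 beats.

23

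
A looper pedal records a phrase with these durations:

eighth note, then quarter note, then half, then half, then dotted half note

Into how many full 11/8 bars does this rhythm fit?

1

One bar of 11/8 = 11 eighth notes.
Convert each value to eighth notes: eighth note = 1; quarter note = 2; half = 4; half = 4; dotted half note = 6.
Adding: 1 + 2 + 4 + 4 + 6 = 17.
17 ÷ 11 = 1 complete bar with 6 left over.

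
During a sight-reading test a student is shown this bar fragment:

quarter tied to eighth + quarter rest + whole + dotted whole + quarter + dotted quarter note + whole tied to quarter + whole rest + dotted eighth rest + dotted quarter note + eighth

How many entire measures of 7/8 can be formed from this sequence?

One bar of 7/8 = 14 sixteenth notes.
In sixteenth notes: quarter tied to eighth (quarter + eighth) = 6; quarter rest = 4; whole = 16; dotted whole = 24; quarter = 4; dotted quarter note = 6; whole tied to quarter (whole + quarter) = 20; whole rest = 16; dotted eighth rest = 3; dotted quarter note = 6; eighth = 2.
Altogether 6 + 4 + 16 + 24 + 4 + 6 + 20 + 16 + 3 + 6 + 2 = 107.
107 ÷ 14 = 7 complete bars with 9 left over.

7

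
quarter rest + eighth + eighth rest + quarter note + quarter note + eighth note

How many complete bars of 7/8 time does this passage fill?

One bar of 7/8 = 7 eighth notes.
Working in eighth notes: quarter rest = 2; eighth = 1; eighth rest = 1; quarter note = 2; quarter note = 2; eighth note = 1.
Sum: 2 + 1 + 1 + 2 + 2 + 1 = 9.
9 ÷ 7 = 1 complete bar with 2 left over.

1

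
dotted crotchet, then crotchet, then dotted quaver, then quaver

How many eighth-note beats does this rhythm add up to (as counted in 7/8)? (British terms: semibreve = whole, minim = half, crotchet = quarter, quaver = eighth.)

One eighth-note beat = 2 sixteenth notes.
Each duration in sixteenth notes: dotted crotchet = 6; crotchet = 4; dotted quaver = 3; quaver = 2.
Adding: 6 + 4 + 3 + 2 = 15.
15 ÷ 2 = 7.5 beats.

7.5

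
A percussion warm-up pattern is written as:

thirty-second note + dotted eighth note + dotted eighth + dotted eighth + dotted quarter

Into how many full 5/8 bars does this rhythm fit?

One bar of 5/8 = 20 thirty-second notes.
Each duration in thirty-second notes: thirty-second note = 1; dotted eighth note = 6; dotted eighth = 6; dotted eighth = 6; dotted quarter = 12.
Altogether 1 + 6 + 6 + 6 + 12 = 31.
31 ÷ 20 = 1 complete bar with 11 left over.

1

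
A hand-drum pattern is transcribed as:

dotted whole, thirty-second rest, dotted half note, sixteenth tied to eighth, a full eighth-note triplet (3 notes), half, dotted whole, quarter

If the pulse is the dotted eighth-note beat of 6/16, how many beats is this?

26.5

One dotted eighth-note beat = 6 thirty-second notes.
Working in thirty-second notes: dotted whole = 48; thirty-second rest = 1; dotted half note = 24; sixteenth tied to eighth (sixteenth + eighth) = 6; a full eighth-note triplet (3 notes) (three triplet eighths span one quarter) = 8; half = 16; dotted whole = 48; quarter = 8.
Altogether 48 + 1 + 24 + 6 + 8 + 16 + 48 + 8 = 159.
159 ÷ 6 = 26.5 beats.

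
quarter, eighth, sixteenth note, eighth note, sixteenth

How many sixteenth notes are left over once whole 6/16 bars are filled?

4

One bar of 6/16 = 6 sixteenth notes.
Each duration in sixteenth notes: quarter = 4; eighth = 2; sixteenth note = 1; eighth note = 2; sixteenth = 1.
Sum: 4 + 2 + 1 + 2 + 1 = 10.
10 ÷ 6 = 1 complete bar with 4 sixteenth notes remaining.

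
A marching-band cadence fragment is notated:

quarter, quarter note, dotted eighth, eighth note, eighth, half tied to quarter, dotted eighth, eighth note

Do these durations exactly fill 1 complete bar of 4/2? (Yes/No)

One bar of 4/2 = 32 sixteenth notes.
Convert each value to sixteenth notes: quarter = 4; quarter note = 4; dotted eighth = 3; eighth note = 2; eighth = 2; half tied to quarter (half + quarter) = 12; dotted eighth = 3; eighth note = 2.
Adding: 4 + 4 + 3 + 2 + 2 + 12 + 3 + 2 = 32.
32 equals 32, so the answer is Yes.

Yes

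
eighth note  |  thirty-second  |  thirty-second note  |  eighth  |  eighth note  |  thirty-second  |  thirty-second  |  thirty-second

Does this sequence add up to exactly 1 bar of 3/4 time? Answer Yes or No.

One bar of 3/4 = 24 thirty-second notes.
In thirty-second notes: eighth note = 4; thirty-second = 1; thirty-second note = 1; eighth = 4; eighth note = 4; thirty-second = 1; thirty-second = 1; thirty-second = 1.
Altogether 4 + 1 + 1 + 4 + 4 + 1 + 1 + 1 = 17.
17 falls short of 24, so the answer is No.

No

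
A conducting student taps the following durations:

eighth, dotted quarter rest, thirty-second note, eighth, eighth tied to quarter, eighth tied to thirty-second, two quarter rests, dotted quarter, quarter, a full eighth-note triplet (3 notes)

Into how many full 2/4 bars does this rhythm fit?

5

One bar of 2/4 = 16 thirty-second notes.
Express everything in thirty-second notes: eighth = 4; dotted quarter rest = 12; thirty-second note = 1; eighth = 4; eighth tied to quarter (eighth + quarter) = 12; eighth tied to thirty-second (eighth + thirty-second) = 5; quarter rest = 8; quarter rest = 8; dotted quarter = 12; quarter = 8; a full eighth-note triplet (3 notes) (three triplet eighths span one quarter) = 8.
Sum: 4 + 12 + 1 + 4 + 12 + 5 + 8 + 8 + 12 + 8 + 8 = 82.
82 ÷ 16 = 5 complete bars with 2 left over.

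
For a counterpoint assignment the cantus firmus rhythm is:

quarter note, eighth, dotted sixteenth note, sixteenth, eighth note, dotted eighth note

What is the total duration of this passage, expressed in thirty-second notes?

27

Express everything in thirty-second notes: quarter note = 8; eighth = 4; dotted sixteenth note = 3; sixteenth = 2; eighth note = 4; dotted eighth note = 6.
Sum: 8 + 4 + 3 + 2 + 4 + 6 = 27 thirty-second notes.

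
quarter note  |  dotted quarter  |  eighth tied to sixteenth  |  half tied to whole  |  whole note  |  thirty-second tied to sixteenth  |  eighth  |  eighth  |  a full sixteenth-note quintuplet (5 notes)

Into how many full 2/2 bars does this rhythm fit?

One bar of 2/2 = 32 thirty-second notes.
In thirty-second notes: quarter note = 8; dotted quarter = 12; eighth tied to sixteenth (eighth + sixteenth) = 6; half tied to whole (half + whole) = 48; whole note = 32; thirty-second tied to sixteenth (thirty-second + sixteenth) = 3; eighth = 4; eighth = 4; a full sixteenth-note quintuplet (5 notes) (five quintuplet sixteenths span one quarter) = 8.
Sum: 8 + 12 + 6 + 48 + 32 + 3 + 4 + 4 + 8 = 125.
125 ÷ 32 = 3 complete bars with 29 left over.

3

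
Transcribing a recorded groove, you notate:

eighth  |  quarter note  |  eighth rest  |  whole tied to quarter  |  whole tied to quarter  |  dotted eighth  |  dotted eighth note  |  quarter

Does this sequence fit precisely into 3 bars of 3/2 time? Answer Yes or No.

One bar of 3/2 = 24 sixteenth notes, so 3 bars = 72.
Each duration in sixteenth notes: eighth = 2; quarter note = 4; eighth rest = 2; whole tied to quarter (whole + quarter) = 20; whole tied to quarter (whole + quarter) = 20; dotted eighth = 3; dotted eighth note = 3; quarter = 4.
Adding: 2 + 4 + 2 + 20 + 20 + 3 + 3 + 4 = 58.
58 falls short of 72, so the answer is No.

No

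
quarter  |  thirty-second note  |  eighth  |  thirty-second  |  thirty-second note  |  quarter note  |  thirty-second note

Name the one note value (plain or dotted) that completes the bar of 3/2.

dotted half note

The bar of 3/2 = 48 thirty-second notes.
Each duration in thirty-second notes: quarter = 8; thirty-second note = 1; eighth = 4; thirty-second = 1; thirty-second note = 1; quarter note = 8; thirty-second note = 1.
Total: 8 + 1 + 4 + 1 + 1 + 8 + 1 = 24.
Remaining: 48 − 24 = 24 thirty-second notes, which is a dotted half note.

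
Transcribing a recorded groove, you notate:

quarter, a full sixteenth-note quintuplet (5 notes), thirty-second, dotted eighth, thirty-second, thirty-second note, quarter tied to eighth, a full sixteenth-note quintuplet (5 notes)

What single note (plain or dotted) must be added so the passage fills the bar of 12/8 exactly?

dotted sixteenth note

The bar of 12/8 = 48 thirty-second notes.
Working in thirty-second notes: quarter = 8; a full sixteenth-note quintuplet (5 notes) (five quintuplet sixteenths span one quarter) = 8; thirty-second = 1; dotted eighth = 6; thirty-second = 1; thirty-second note = 1; quarter tied to eighth (quarter + eighth) = 12; a full sixteenth-note quintuplet (5 notes) (five quintuplet sixteenths span one quarter) = 8.
Altogether 8 + 8 + 1 + 6 + 1 + 1 + 12 + 8 = 45.
Remaining: 48 − 45 = 3 thirty-second notes, which is a dotted sixteenth note.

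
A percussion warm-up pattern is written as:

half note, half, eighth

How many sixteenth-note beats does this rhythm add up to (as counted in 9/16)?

18

One sixteenth-note beat = 2 thirty-second notes.
Working in thirty-second notes: half note = 16; half = 16; eighth = 4.
Altogether 16 + 16 + 4 = 36.
36 ÷ 2 = 18 beats.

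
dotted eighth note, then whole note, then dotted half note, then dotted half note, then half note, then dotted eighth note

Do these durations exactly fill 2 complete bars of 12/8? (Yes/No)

One bar of 12/8 = 24 sixteenth notes, so 2 bars = 48.
Each duration in sixteenth notes: dotted eighth note = 3; whole note = 16; dotted half note = 12; dotted half note = 12; half note = 8; dotted eighth note = 3.
Adding: 3 + 16 + 12 + 12 + 8 + 3 = 54.
54 exceeds 48, so the answer is No.

No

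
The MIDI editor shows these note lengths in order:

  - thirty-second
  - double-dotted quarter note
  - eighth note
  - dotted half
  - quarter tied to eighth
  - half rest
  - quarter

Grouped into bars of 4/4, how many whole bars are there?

One bar of 4/4 = 32 thirty-second notes.
Each duration in thirty-second notes: thirty-second = 1; double-dotted quarter note = 14; eighth note = 4; dotted half = 24; quarter tied to eighth (quarter + eighth) = 12; half rest = 16; quarter = 8.
Sum: 1 + 14 + 4 + 24 + 12 + 16 + 8 = 79.
79 ÷ 32 = 2 complete bars with 15 left over.

2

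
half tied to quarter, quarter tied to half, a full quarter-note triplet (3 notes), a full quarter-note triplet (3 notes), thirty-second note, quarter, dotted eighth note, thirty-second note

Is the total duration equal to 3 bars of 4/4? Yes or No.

One bar of 4/4 = 32 thirty-second notes, so 3 bars = 96.
Working in thirty-second notes: half tied to quarter (half + quarter) = 24; quarter tied to half (quarter + half) = 24; a full quarter-note triplet (3 notes) (three triplet quarters span one half) = 16; a full quarter-note triplet (3 notes) (three triplet quarters span one half) = 16; thirty-second note = 1; quarter = 8; dotted eighth note = 6; thirty-second note = 1.
Total: 24 + 24 + 16 + 16 + 1 + 8 + 6 + 1 = 96.
96 equals 96, so the answer is Yes.

Yes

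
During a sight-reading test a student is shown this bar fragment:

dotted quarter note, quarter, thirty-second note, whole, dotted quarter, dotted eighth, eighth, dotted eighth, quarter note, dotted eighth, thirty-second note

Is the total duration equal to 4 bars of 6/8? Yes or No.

One bar of 6/8 = 24 thirty-second notes, so 4 bars = 96.
In thirty-second notes: dotted quarter note = 12; quarter = 8; thirty-second note = 1; whole = 32; dotted quarter = 12; dotted eighth = 6; eighth = 4; dotted eighth = 6; quarter note = 8; dotted eighth = 6; thirty-second note = 1.
Altogether 12 + 8 + 1 + 32 + 12 + 6 + 4 + 6 + 8 + 6 + 1 = 96.
96 equals 96, so the answer is Yes.

Yes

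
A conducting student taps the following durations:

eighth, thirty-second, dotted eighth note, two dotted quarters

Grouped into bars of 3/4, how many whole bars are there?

1

One bar of 3/4 = 24 thirty-second notes.
Each duration in thirty-second notes: eighth = 4; thirty-second = 1; dotted eighth note = 6; dotted quarter = 12; dotted quarter = 12.
Sum: 4 + 1 + 6 + 12 + 12 = 35.
35 ÷ 24 = 1 complete bar with 11 left over.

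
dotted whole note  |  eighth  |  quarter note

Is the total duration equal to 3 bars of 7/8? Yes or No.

No

One bar of 7/8 = 7 eighth notes, so 3 bars = 21.
Working in eighth notes: dotted whole note = 12; eighth = 1; quarter note = 2.
Total: 12 + 1 + 2 = 15.
15 falls short of 21, so the answer is No.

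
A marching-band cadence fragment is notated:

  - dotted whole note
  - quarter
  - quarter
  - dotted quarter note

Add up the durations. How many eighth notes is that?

19

Express everything in eighth notes: dotted whole note = 12; quarter = 2; quarter = 2; dotted quarter note = 3.
Total: 12 + 2 + 2 + 3 = 19 eighth notes.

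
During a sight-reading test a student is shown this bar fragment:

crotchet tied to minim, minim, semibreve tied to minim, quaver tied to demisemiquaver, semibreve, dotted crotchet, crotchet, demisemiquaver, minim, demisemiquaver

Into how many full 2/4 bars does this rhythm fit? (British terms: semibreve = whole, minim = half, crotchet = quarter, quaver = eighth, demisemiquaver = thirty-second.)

One bar of 2/4 = 16 thirty-second notes.
Express everything in thirty-second notes: crotchet tied to minim (crotchet + minim) = 24; minim = 16; semibreve tied to minim (semibreve + minim) = 48; quaver tied to demisemiquaver (quaver + demisemiquaver) = 5; semibreve = 32; dotted crotchet = 12; crotchet = 8; demisemiquaver = 1; minim = 16; demisemiquaver = 1.
Sum: 24 + 16 + 48 + 5 + 32 + 12 + 8 + 1 + 16 + 1 = 163.
163 ÷ 16 = 10 complete bars with 3 left over.

10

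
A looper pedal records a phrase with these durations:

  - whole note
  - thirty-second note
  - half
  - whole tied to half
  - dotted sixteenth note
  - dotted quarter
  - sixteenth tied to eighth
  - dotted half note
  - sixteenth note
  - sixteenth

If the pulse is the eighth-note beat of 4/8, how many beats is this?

One eighth-note beat = 4 thirty-second notes.
Convert each value to thirty-second notes: whole note = 32; thirty-second note = 1; half = 16; whole tied to half (whole + half) = 48; dotted sixteenth note = 3; dotted quarter = 12; sixteenth tied to eighth (sixteenth + eighth) = 6; dotted half note = 24; sixteenth note = 2; sixteenth = 2.
Sum: 32 + 1 + 16 + 48 + 3 + 12 + 6 + 24 + 2 + 2 = 146.
146 ÷ 4 = 36.5 beats.

36.5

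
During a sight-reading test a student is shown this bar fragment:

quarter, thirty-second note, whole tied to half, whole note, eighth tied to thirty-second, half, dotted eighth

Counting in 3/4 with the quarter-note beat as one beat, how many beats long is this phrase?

One quarter-note beat = 8 thirty-second notes.
Each duration in thirty-second notes: quarter = 8; thirty-second note = 1; whole tied to half (whole + half) = 48; whole note = 32; eighth tied to thirty-second (eighth + thirty-second) = 5; half = 16; dotted eighth = 6.
Adding: 8 + 1 + 48 + 32 + 5 + 16 + 6 = 116.
116 ÷ 8 = 14.5 beats.

14.5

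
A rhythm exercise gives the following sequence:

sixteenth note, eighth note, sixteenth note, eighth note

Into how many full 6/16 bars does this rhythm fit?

1

One bar of 6/16 = 6 sixteenth notes.
Convert each value to sixteenth notes: sixteenth note = 1; eighth note = 2; sixteenth note = 1; eighth note = 2.
Sum: 1 + 2 + 1 + 2 = 6.
6 ÷ 6 = 1 complete bar with 0 left over.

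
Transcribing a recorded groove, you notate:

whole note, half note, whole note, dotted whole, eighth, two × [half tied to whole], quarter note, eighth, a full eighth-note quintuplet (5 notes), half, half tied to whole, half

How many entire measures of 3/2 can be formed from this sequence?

One bar of 3/2 = 12 eighth notes.
Working in eighth notes: whole note = 8; half note = 4; whole note = 8; dotted whole = 12; eighth = 1; half tied to whole (half + whole) = 12; half tied to whole (half + whole) = 12; quarter note = 2; eighth = 1; a full eighth-note quintuplet (5 notes) (five quintuplet eighths span one half) = 4; half = 4; half tied to whole (half + whole) = 12; half = 4.
Adding: 8 + 4 + 8 + 12 + 1 + 12 + 12 + 2 + 1 + 4 + 4 + 12 + 4 = 84.
84 ÷ 12 = 7 complete bars with 0 left over.

7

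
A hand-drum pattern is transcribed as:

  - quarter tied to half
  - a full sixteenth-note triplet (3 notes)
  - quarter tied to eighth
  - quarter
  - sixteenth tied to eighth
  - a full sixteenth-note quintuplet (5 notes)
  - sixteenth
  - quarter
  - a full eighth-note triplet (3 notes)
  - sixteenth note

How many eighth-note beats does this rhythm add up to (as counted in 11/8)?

One eighth-note beat = 2 sixteenth notes.
In sixteenth notes: quarter tied to half (quarter + half) = 12; a full sixteenth-note triplet (3 notes) (three triplet sixteenths span one eighth) = 2; quarter tied to eighth (quarter + eighth) = 6; quarter = 4; sixteenth tied to eighth (sixteenth + eighth) = 3; a full sixteenth-note quintuplet (5 notes) (five quintuplet sixteenths span one quarter) = 4; sixteenth = 1; quarter = 4; a full eighth-note triplet (3 notes) (three triplet eighths span one quarter) = 4; sixteenth note = 1.
Sum: 12 + 2 + 6 + 4 + 3 + 4 + 1 + 4 + 4 + 1 = 41.
41 ÷ 2 = 20.5 beats.

20.5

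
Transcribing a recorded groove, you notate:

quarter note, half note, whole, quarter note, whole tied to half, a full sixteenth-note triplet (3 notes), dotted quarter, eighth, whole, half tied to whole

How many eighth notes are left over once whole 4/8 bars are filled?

One bar of 4/8 = 4 eighth notes.
Convert each value to eighth notes: quarter note = 2; half note = 4; whole = 8; quarter note = 2; whole tied to half (whole + half) = 12; a full sixteenth-note triplet (3 notes) (three triplet sixteenths span one eighth) = 1; dotted quarter = 3; eighth = 1; whole = 8; half tied to whole (half + whole) = 12.
Altogether 2 + 4 + 8 + 2 + 12 + 1 + 3 + 1 + 8 + 12 = 53.
53 ÷ 4 = 13 complete bars with 1 eighth note remaining.

1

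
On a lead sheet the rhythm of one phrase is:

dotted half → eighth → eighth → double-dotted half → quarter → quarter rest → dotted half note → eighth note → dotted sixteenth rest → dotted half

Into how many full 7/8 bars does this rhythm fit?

One bar of 7/8 = 28 thirty-second notes.
Convert each value to thirty-second notes: dotted half = 24; eighth = 4; eighth = 4; double-dotted half = 28; quarter = 8; quarter rest = 8; dotted half note = 24; eighth note = 4; dotted sixteenth rest = 3; dotted half = 24.
Altogether 24 + 4 + 4 + 28 + 8 + 8 + 24 + 4 + 3 + 24 = 131.
131 ÷ 28 = 4 complete bars with 19 left over.

4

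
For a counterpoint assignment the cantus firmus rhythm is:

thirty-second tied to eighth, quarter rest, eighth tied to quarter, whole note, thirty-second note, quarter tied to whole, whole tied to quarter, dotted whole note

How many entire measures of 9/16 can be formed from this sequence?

One bar of 9/16 = 18 thirty-second notes.
Convert each value to thirty-second notes: thirty-second tied to eighth (thirty-second + eighth) = 5; quarter rest = 8; eighth tied to quarter (eighth + quarter) = 12; whole note = 32; thirty-second note = 1; quarter tied to whole (quarter + whole) = 40; whole tied to quarter (whole + quarter) = 40; dotted whole note = 48.
Adding: 5 + 8 + 12 + 32 + 1 + 40 + 40 + 48 = 186.
186 ÷ 18 = 10 complete bars with 6 left over.

10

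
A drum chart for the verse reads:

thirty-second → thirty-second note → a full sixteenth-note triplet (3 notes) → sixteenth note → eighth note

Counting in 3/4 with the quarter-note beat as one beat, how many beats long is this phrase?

1.5

One quarter-note beat = 8 thirty-second notes.
Working in thirty-second notes: thirty-second = 1; thirty-second note = 1; a full sixteenth-note triplet (3 notes) (three triplet sixteenths span one eighth) = 4; sixteenth note = 2; eighth note = 4.
Adding: 1 + 1 + 4 + 2 + 4 = 12.
12 ÷ 8 = 1.5 beats.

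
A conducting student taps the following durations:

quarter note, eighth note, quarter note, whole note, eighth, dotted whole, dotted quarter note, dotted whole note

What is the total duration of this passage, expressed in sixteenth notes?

82

Convert each value to sixteenth notes: quarter note = 4; eighth note = 2; quarter note = 4; whole note = 16; eighth = 2; dotted whole = 24; dotted quarter note = 6; dotted whole note = 24.
Adding: 4 + 2 + 4 + 16 + 2 + 24 + 6 + 24 = 82 sixteenth notes.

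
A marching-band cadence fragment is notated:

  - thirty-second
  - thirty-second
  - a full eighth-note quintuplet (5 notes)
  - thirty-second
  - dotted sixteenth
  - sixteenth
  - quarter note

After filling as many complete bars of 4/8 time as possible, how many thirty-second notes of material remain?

One bar of 4/8 = 16 thirty-second notes.
Express everything in thirty-second notes: thirty-second = 1; thirty-second = 1; a full eighth-note quintuplet (5 notes) (five quintuplet eighths span one half) = 16; thirty-second = 1; dotted sixteenth = 3; sixteenth = 2; quarter note = 8.
Adding: 1 + 1 + 16 + 1 + 3 + 2 + 8 = 32.
32 ÷ 16 = 2 complete bars with 0 thirty-second notes remaining.

0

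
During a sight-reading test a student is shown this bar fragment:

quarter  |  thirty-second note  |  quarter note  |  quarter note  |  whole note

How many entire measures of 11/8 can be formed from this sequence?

One bar of 11/8 = 44 thirty-second notes.
Working in thirty-second notes: quarter = 8; thirty-second note = 1; quarter note = 8; quarter note = 8; whole note = 32.
Altogether 8 + 1 + 8 + 8 + 32 = 57.
57 ÷ 44 = 1 complete bar with 13 left over.

1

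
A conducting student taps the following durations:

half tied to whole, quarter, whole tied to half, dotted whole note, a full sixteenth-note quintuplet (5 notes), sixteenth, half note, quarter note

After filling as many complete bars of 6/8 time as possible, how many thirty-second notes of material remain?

One bar of 6/8 = 12 sixteenth notes.
Express everything in sixteenth notes: half tied to whole (half + whole) = 24; quarter = 4; whole tied to half (whole + half) = 24; dotted whole note = 24; a full sixteenth-note quintuplet (5 notes) (five quintuplet sixteenths span one quarter) = 4; sixteenth = 1; half note = 8; quarter note = 4.
Total: 24 + 4 + 24 + 24 + 4 + 1 + 8 + 4 = 93.
93 ÷ 12 = 7 complete bars with 9 sixteenth notes remaining = 18 thirty-second notes.

18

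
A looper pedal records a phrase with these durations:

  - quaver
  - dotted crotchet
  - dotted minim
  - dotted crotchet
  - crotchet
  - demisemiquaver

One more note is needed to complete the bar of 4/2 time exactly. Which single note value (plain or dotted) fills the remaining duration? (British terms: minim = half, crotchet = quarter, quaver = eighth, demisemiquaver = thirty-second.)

dotted sixteenth note

The bar of 4/2 = 64 thirty-second notes.
In thirty-second notes: quaver = 4; dotted crotchet = 12; dotted minim = 24; dotted crotchet = 12; crotchet = 8; demisemiquaver = 1.
Total: 4 + 12 + 24 + 12 + 8 + 1 = 61.
Remaining: 64 − 61 = 3 thirty-second notes, which is a dotted sixteenth note.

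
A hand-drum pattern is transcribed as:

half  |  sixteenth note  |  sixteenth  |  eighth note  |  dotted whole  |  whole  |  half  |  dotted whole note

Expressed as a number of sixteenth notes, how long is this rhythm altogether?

84

Convert each value to sixteenth notes: half = 8; sixteenth note = 1; sixteenth = 1; eighth note = 2; dotted whole = 24; whole = 16; half = 8; dotted whole note = 24.
Altogether 8 + 1 + 1 + 2 + 24 + 16 + 8 + 24 = 84 sixteenth notes.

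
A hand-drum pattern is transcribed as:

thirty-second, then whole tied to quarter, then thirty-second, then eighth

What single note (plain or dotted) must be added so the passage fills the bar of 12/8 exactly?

The bar of 12/8 = 48 thirty-second notes.
In thirty-second notes: thirty-second = 1; whole tied to quarter (whole + quarter) = 40; thirty-second = 1; eighth = 4.
Adding: 1 + 40 + 1 + 4 = 46.
Remaining: 48 − 46 = 2 thirty-second notes, which is a sixteenth note.

sixteenth note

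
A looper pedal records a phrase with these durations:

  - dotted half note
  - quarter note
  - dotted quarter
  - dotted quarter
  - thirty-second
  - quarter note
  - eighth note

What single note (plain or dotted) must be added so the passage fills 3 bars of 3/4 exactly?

3 bars of 3/4 = 72 thirty-second notes.
Convert each value to thirty-second notes: dotted half note = 24; quarter note = 8; dotted quarter = 12; dotted quarter = 12; thirty-second = 1; quarter note = 8; eighth note = 4.
Adding: 24 + 8 + 12 + 12 + 1 + 8 + 4 = 69.
Remaining: 72 − 69 = 3 thirty-second notes, which is a dotted sixteenth note.

dotted sixteenth note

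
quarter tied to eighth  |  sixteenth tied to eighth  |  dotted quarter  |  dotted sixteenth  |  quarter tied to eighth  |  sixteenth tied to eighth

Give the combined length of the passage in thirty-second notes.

Each duration in thirty-second notes: quarter tied to eighth (quarter + eighth) = 12; sixteenth tied to eighth (sixteenth + eighth) = 6; dotted quarter = 12; dotted sixteenth = 3; quarter tied to eighth (quarter + eighth) = 12; sixteenth tied to eighth (sixteenth + eighth) = 6.
Total: 12 + 6 + 12 + 3 + 12 + 6 = 51 thirty-second notes.

51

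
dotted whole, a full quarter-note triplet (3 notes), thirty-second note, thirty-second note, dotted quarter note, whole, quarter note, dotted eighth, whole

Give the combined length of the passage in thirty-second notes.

In thirty-second notes: dotted whole = 48; a full quarter-note triplet (3 notes) (three triplet quarters span one half) = 16; thirty-second note = 1; thirty-second note = 1; dotted quarter note = 12; whole = 32; quarter note = 8; dotted eighth = 6; whole = 32.
Altogether 48 + 16 + 1 + 1 + 12 + 32 + 8 + 6 + 32 = 156 thirty-second notes.

156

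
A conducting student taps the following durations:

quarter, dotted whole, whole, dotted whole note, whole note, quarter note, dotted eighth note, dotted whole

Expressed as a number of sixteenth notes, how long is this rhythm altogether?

115

In sixteenth notes: quarter = 4; dotted whole = 24; whole = 16; dotted whole note = 24; whole note = 16; quarter note = 4; dotted eighth note = 3; dotted whole = 24.
Altogether 4 + 24 + 16 + 24 + 16 + 4 + 3 + 24 = 115 sixteenth notes.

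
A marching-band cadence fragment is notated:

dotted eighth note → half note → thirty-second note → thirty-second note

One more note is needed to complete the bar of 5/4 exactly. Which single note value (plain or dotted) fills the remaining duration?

half note

The bar of 5/4 = 40 thirty-second notes.
Express everything in thirty-second notes: dotted eighth note = 6; half note = 16; thirty-second note = 1; thirty-second note = 1.
Altogether 6 + 16 + 1 + 1 = 24.
Remaining: 40 − 24 = 16 thirty-second notes, which is a half note.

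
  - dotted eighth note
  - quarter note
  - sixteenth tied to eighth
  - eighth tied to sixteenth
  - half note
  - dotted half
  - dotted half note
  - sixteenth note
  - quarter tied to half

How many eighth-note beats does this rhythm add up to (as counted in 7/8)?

29

One eighth-note beat = 2 sixteenth notes.
In sixteenth notes: dotted eighth note = 3; quarter note = 4; sixteenth tied to eighth (sixteenth + eighth) = 3; eighth tied to sixteenth (eighth + sixteenth) = 3; half note = 8; dotted half = 12; dotted half note = 12; sixteenth note = 1; quarter tied to half (quarter + half) = 12.
Altogether 3 + 4 + 3 + 3 + 8 + 12 + 12 + 1 + 12 = 58.
58 ÷ 2 = 29 beats.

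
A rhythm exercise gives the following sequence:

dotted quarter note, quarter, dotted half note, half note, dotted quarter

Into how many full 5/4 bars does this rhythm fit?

1

One bar of 5/4 = 10 eighth notes.
Convert each value to eighth notes: dotted quarter note = 3; quarter = 2; dotted half note = 6; half note = 4; dotted quarter = 3.
Total: 3 + 2 + 6 + 4 + 3 = 18.
18 ÷ 10 = 1 complete bar with 8 left over.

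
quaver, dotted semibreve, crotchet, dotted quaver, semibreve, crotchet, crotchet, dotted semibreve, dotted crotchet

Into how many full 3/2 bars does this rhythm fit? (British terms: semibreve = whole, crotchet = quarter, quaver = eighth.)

One bar of 3/2 = 24 sixteenth notes.
Working in sixteenth notes: quaver = 2; dotted semibreve = 24; crotchet = 4; dotted quaver = 3; semibreve = 16; crotchet = 4; crotchet = 4; dotted semibreve = 24; dotted crotchet = 6.
Altogether 2 + 24 + 4 + 3 + 16 + 4 + 4 + 24 + 6 = 87.
87 ÷ 24 = 3 complete bars with 15 left over.

3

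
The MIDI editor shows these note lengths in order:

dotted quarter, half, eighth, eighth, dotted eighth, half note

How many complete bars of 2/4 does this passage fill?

One bar of 2/4 = 8 sixteenth notes.
Convert each value to sixteenth notes: dotted quarter = 6; half = 8; eighth = 2; eighth = 2; dotted eighth = 3; half note = 8.
Adding: 6 + 8 + 2 + 2 + 3 + 8 = 29.
29 ÷ 8 = 3 complete bars with 5 left over.

3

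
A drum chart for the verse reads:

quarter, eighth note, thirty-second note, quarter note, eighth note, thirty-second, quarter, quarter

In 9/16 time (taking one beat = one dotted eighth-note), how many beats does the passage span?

One dotted eighth-note beat = 6 thirty-second notes.
Working in thirty-second notes: quarter = 8; eighth note = 4; thirty-second note = 1; quarter note = 8; eighth note = 4; thirty-second = 1; quarter = 8; quarter = 8.
Adding: 8 + 4 + 1 + 8 + 4 + 1 + 8 + 8 = 42.
42 ÷ 6 = 7 beats.

7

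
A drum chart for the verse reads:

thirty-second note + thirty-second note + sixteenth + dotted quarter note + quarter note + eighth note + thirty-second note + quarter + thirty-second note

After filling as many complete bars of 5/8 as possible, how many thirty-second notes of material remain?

One bar of 5/8 = 20 thirty-second notes.
Working in thirty-second notes: thirty-second note = 1; thirty-second note = 1; sixteenth = 2; dotted quarter note = 12; quarter note = 8; eighth note = 4; thirty-second note = 1; quarter = 8; thirty-second note = 1.
Altogether 1 + 1 + 2 + 12 + 8 + 4 + 1 + 8 + 1 = 38.
38 ÷ 20 = 1 complete bar with 18 thirty-second notes remaining.

18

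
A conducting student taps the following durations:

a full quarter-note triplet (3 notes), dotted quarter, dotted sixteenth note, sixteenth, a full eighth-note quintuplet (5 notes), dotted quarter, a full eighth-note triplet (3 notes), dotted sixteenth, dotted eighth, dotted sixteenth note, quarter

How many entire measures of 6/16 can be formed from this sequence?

One bar of 6/16 = 12 thirty-second notes.
Working in thirty-second notes: a full quarter-note triplet (3 notes) (three triplet quarters span one half) = 16; dotted quarter = 12; dotted sixteenth note = 3; sixteenth = 2; a full eighth-note quintuplet (5 notes) (five quintuplet eighths span one half) = 16; dotted quarter = 12; a full eighth-note triplet (3 notes) (three triplet eighths span one quarter) = 8; dotted sixteenth = 3; dotted eighth = 6; dotted sixteenth note = 3; quarter = 8.
Sum: 16 + 12 + 3 + 2 + 16 + 12 + 8 + 3 + 6 + 3 + 8 = 89.
89 ÷ 12 = 7 complete bars with 5 left over.

7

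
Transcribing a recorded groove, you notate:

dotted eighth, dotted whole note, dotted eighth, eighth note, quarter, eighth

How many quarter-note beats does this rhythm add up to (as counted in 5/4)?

One quarter-note beat = 4 sixteenth notes.
In sixteenth notes: dotted eighth = 3; dotted whole note = 24; dotted eighth = 3; eighth note = 2; quarter = 4; eighth = 2.
Adding: 3 + 24 + 3 + 2 + 4 + 2 = 38.
38 ÷ 4 = 9.5 beats.

9.5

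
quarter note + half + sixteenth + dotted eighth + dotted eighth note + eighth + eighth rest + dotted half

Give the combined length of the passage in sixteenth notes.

35

Convert each value to sixteenth notes: quarter note = 4; half = 8; sixteenth = 1; dotted eighth = 3; dotted eighth note = 3; eighth = 2; eighth rest = 2; dotted half = 12.
Total: 4 + 8 + 1 + 3 + 3 + 2 + 2 + 12 = 35 sixteenth notes.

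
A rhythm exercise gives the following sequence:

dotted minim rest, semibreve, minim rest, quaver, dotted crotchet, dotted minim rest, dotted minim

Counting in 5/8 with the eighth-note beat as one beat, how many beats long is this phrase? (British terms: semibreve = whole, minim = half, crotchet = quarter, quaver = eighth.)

One eighth-note beat = 2 sixteenth notes.
Working in sixteenth notes: dotted minim rest = 12; semibreve = 16; minim rest = 8; quaver = 2; dotted crotchet = 6; dotted minim rest = 12; dotted minim = 12.
Altogether 12 + 16 + 8 + 2 + 6 + 12 + 12 = 68.
68 ÷ 2 = 34 beats.

34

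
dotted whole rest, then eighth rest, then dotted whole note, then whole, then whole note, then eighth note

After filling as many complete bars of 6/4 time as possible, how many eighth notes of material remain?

6

One bar of 6/4 = 12 eighth notes.
In eighth notes: dotted whole rest = 12; eighth rest = 1; dotted whole note = 12; whole = 8; whole note = 8; eighth note = 1.
Total: 12 + 1 + 12 + 8 + 8 + 1 = 42.
42 ÷ 12 = 3 complete bars with 6 eighth notes remaining.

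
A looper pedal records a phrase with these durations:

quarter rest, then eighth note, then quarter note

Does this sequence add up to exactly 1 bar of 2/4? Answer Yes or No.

One bar of 2/4 = 4 eighth notes.
Express everything in eighth notes: quarter rest = 2; eighth note = 1; quarter note = 2.
Sum: 2 + 1 + 2 = 5.
5 exceeds 4, so the answer is No.

No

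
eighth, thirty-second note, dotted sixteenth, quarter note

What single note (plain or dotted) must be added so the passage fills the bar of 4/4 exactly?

half note

The bar of 4/4 = 32 thirty-second notes.
Working in thirty-second notes: eighth = 4; thirty-second note = 1; dotted sixteenth = 3; quarter note = 8.
Total: 4 + 1 + 3 + 8 = 16.
Remaining: 32 − 16 = 16 thirty-second notes, which is a half note.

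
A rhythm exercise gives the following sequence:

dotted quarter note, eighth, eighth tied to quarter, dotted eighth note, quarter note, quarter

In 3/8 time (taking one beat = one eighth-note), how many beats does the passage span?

One eighth-note beat = 2 sixteenth notes.
Working in sixteenth notes: dotted quarter note = 6; eighth = 2; eighth tied to quarter (eighth + quarter) = 6; dotted eighth note = 3; quarter note = 4; quarter = 4.
Adding: 6 + 2 + 6 + 3 + 4 + 4 = 25.
25 ÷ 2 = 12.5 beats.

12.5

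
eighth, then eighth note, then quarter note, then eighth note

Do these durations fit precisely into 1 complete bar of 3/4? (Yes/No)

No

One bar of 3/4 = 6 eighth notes.
Express everything in eighth notes: eighth = 1; eighth note = 1; quarter note = 2; eighth note = 1.
Adding: 1 + 1 + 2 + 1 = 5.
5 falls short of 6, so the answer is No.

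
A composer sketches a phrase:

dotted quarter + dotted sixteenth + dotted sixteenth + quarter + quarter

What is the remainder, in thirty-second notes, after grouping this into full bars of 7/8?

One bar of 7/8 = 28 thirty-second notes.
Convert each value to thirty-second notes: dotted quarter = 12; dotted sixteenth = 3; dotted sixteenth = 3; quarter = 8; quarter = 8.
Adding: 12 + 3 + 3 + 8 + 8 = 34.
34 ÷ 28 = 1 complete bar with 6 thirty-second notes remaining.

6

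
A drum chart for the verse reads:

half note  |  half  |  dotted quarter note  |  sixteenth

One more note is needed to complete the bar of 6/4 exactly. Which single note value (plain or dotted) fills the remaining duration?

sixteenth note

The bar of 6/4 = 24 sixteenth notes.
Express everything in sixteenth notes: half note = 8; half = 8; dotted quarter note = 6; sixteenth = 1.
Total: 8 + 8 + 6 + 1 = 23.
Remaining: 24 − 23 = 1 sixteenth note, which is a sixteenth note.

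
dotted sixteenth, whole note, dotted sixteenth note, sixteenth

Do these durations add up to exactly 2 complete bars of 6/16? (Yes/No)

One bar of 6/16 = 12 thirty-second notes, so 2 bars = 24.
Express everything in thirty-second notes: dotted sixteenth = 3; whole note = 32; dotted sixteenth note = 3; sixteenth = 2.
Altogether 3 + 32 + 3 + 2 = 40.
40 exceeds 24, so the answer is No.

No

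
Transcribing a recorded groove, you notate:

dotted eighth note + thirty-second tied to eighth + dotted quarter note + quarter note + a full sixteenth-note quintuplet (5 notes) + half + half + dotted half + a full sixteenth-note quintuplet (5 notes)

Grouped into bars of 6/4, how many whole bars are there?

2

One bar of 6/4 = 48 thirty-second notes.
Each duration in thirty-second notes: dotted eighth note = 6; thirty-second tied to eighth (thirty-second + eighth) = 5; dotted quarter note = 12; quarter note = 8; a full sixteenth-note quintuplet (5 notes) (five quintuplet sixteenths span one quarter) = 8; half = 16; half = 16; dotted half = 24; a full sixteenth-note quintuplet (5 notes) (five quintuplet sixteenths span one quarter) = 8.
Altogether 6 + 5 + 12 + 8 + 8 + 16 + 16 + 24 + 8 = 103.
103 ÷ 48 = 2 complete bars with 7 left over.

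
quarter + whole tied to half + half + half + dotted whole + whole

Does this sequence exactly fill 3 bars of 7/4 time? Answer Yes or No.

Yes

One bar of 7/4 = 7 quarter notes, so 3 bars = 21.
In quarter notes: quarter = 1; whole tied to half (whole + half) = 6; half = 2; half = 2; dotted whole = 6; whole = 4.
Total: 1 + 6 + 2 + 2 + 6 + 4 = 21.
21 equals 21, so the answer is Yes.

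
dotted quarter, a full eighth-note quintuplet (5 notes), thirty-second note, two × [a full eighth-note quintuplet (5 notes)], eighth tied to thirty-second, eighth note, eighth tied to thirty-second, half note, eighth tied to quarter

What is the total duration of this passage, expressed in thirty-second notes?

Express everything in thirty-second notes: dotted quarter = 12; a full eighth-note quintuplet (5 notes) (five quintuplet eighths span one half) = 16; thirty-second note = 1; a full eighth-note quintuplet (5 notes) (five quintuplet eighths span one half) = 16; a full eighth-note quintuplet (5 notes) (five quintuplet eighths span one half) = 16; eighth tied to thirty-second (eighth + thirty-second) = 5; eighth note = 4; eighth tied to thirty-second (eighth + thirty-second) = 5; half note = 16; eighth tied to quarter (eighth + quarter) = 12.
Adding: 12 + 16 + 1 + 16 + 16 + 5 + 4 + 5 + 16 + 12 = 103 thirty-second notes.

103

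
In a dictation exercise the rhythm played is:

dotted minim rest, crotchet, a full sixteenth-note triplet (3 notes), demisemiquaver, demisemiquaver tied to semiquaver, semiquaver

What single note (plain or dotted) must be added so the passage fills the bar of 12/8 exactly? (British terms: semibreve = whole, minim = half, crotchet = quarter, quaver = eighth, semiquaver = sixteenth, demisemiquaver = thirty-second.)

dotted eighth note

The bar of 12/8 = 48 thirty-second notes.
Convert each value to thirty-second notes: dotted minim rest = 24; crotchet = 8; a full sixteenth-note triplet (3 notes) (three triplet sixteenths span one eighth) = 4; demisemiquaver = 1; demisemiquaver tied to semiquaver (demisemiquaver + semiquaver) = 3; semiquaver = 2.
Sum: 24 + 8 + 4 + 1 + 3 + 2 = 42.
Remaining: 48 − 42 = 6 thirty-second notes, which is a dotted eighth note.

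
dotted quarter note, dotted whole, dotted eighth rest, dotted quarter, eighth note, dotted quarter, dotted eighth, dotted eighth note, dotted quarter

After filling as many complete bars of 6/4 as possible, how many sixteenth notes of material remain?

11

One bar of 6/4 = 24 sixteenth notes.
Each duration in sixteenth notes: dotted quarter note = 6; dotted whole = 24; dotted eighth rest = 3; dotted quarter = 6; eighth note = 2; dotted quarter = 6; dotted eighth = 3; dotted eighth note = 3; dotted quarter = 6.
Total: 6 + 24 + 3 + 6 + 2 + 6 + 3 + 3 + 6 = 59.
59 ÷ 24 = 2 complete bars with 11 sixteenth notes remaining.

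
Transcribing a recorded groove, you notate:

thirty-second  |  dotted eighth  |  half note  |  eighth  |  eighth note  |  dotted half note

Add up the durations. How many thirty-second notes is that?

Each duration in thirty-second notes: thirty-second = 1; dotted eighth = 6; half note = 16; eighth = 4; eighth note = 4; dotted half note = 24.
Altogether 1 + 6 + 16 + 4 + 4 + 24 = 55 thirty-second notes.

55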